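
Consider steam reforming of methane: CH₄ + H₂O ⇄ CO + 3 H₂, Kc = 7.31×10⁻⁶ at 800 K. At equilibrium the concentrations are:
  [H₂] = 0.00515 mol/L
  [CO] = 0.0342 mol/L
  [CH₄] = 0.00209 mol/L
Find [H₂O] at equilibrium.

[H₂O] = 0.306 mol/L

At equilibrium, Kc = [CO]·[H₂]³ / ([CH₄]·[H₂O]) = 7.31×10⁻⁶.
(0.0342)·(0.00515)³ / ((0.00209)·([H₂O])) = 7.31×10⁻⁶
[H₂O] = 0.306 mol/L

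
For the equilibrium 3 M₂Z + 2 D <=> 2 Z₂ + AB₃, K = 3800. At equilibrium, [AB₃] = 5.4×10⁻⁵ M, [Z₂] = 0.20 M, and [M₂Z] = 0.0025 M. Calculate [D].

[D] = 0.19 M

At equilibrium, K = [Z₂]²·[AB₃] / ([M₂Z]³·[D]²) = 3800.
(0.20)²·(5.4×10⁻⁵) / ((0.0025)³·([D])²) = 3800
[D]² = 0.0364 ⇒ [D] = 0.19 M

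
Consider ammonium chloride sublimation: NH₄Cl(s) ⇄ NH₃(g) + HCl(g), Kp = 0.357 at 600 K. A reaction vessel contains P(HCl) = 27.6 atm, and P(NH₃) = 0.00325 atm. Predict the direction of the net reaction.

(NH₄Cl is a pure solid — omitted from Qp.)
Qp = P(NH₃)·P(HCl) = (0.00325)·(27.6) = 0.0897
Qp = 0.0897 < Kp = 0.357, so the forward reaction proceeds.

to the right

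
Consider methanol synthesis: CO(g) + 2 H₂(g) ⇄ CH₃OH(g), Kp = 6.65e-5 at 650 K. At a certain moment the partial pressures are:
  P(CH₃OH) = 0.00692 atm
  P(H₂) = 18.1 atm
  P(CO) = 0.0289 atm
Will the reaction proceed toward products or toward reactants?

Qp = P(CH₃OH) / (P(CO)·P(H₂)²) = (0.00692) / ((0.0289)·(18.1)²) = 7.31e-4
Qp = 7.31e-4 > Kp = 6.65e-5, so the reverse reaction proceeds.

in the reverse direction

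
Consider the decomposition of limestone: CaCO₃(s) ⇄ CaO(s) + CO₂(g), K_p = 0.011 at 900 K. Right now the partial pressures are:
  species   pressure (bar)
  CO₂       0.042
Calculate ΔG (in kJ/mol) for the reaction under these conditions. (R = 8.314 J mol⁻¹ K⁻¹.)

ΔG = 10.0 kJ/mol

(CaCO₃, CaO are pure solids — omitted from Q_p.)
Q_p = P(CO₂) = 0.0420
ΔG = RT ln(Q_p/K_p) = (8.314 J mol⁻¹ K⁻¹)(900 K) × ln(0.0420/0.011)
   = (7.483 kJ/mol)(1.340) = 10.0 kJ/mol
ΔG > 0, so the forward reaction is non-spontaneous (proceeds in reverse).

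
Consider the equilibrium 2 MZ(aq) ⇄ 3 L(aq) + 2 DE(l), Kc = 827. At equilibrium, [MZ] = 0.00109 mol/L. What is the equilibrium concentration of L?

(DE is a pure liquid — omitted from Kc.)
At equilibrium, Kc = [L]³ / [MZ]² = 827.
([L])³ / (0.00109)² = 827
[L]³ = 9.83×10⁻⁴ ⇒ [L] = 0.0994 mol/L

[L] = 0.0994 mol/L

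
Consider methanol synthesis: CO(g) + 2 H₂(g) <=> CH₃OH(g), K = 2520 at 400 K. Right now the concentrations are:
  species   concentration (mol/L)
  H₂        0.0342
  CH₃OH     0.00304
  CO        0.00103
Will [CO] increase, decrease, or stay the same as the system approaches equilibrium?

Q = [CH₃OH] / ([CO]·[H₂]²) = (0.00304) / ((0.00103)·(0.0342)²) = 2520
Q = 2520 = K; the system is at equilibrium.

stay the same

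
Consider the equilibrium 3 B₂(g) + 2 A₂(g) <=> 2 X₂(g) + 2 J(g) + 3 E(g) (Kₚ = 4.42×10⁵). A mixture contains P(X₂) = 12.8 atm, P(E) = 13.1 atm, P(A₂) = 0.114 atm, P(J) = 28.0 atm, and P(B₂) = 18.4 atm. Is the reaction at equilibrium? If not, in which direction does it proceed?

to the left

Qₚ = P(X₂)²·P(J)²·P(E)³ / (P(B₂)³·P(A₂)²) = (12.8)²·(28.0)²·(13.1)³ / ((18.4)³·(0.114)²) = 3.57×10⁶
Qₚ = 3.57×10⁶ > Kₚ = 4.42×10⁵, so the reverse reaction proceeds.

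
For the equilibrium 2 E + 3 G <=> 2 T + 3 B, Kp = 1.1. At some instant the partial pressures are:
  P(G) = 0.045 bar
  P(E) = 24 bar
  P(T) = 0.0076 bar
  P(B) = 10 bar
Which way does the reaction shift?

neither direction; the system is at equilibrium

Qp = P(T)²·P(B)³ / (P(E)²·P(G)³) = (0.0076)²·(10)³ / ((24)²·(0.045)³) = 1.1
Qp = 1.1 = Kp, so the system is already at equilibrium.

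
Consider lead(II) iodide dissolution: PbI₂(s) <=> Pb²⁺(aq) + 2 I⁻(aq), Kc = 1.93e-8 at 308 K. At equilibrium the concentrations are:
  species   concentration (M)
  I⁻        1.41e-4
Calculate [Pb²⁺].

(PbI₂ is a pure solid — omitted from Kc.)
At equilibrium, Kc = [Pb²⁺]·[I⁻]² = 1.93e-8.
([Pb²⁺])·(1.41e-4)² = 1.93e-8
[Pb²⁺] = 0.971 M

[Pb²⁺] = 0.971 M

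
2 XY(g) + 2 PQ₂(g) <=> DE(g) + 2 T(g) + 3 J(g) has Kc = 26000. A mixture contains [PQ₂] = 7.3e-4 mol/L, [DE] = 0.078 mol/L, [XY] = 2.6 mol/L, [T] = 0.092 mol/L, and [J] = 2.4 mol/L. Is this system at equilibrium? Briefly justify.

Qc = [DE]·[T]²·[J]³ / ([XY]²·[PQ₂]²) = (0.078)·(0.092)²·(2.4)³ / ((2.6)²·(7.3e-4)²) = 2500
Qc = 2500 < Kc = 26000: net forward reaction.

no; Q < K, reaction proceeds forward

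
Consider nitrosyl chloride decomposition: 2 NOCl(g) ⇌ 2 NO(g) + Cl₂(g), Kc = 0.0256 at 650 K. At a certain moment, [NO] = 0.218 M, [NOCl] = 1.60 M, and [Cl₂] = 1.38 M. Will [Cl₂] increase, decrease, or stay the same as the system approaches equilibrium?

stay the same

Qc = [NO]²·[Cl₂] / [NOCl]² = (0.218)²·(1.38) / (1.60)² = 0.0256
Qc = 0.0256 = Kc; the system is at equilibrium.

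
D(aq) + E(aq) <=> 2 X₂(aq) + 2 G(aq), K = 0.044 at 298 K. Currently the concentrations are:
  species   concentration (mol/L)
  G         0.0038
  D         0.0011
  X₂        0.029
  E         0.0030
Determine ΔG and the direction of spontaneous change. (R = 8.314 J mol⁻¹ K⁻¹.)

Q = [X₂]²·[G]² / ([D]·[E]) = (0.029)²·(0.0038)² / ((0.0011)·(0.0030)) = 0.00368
ΔG = RT ln(Q/K) = (8.314 J mol⁻¹ K⁻¹)(298 K) × ln(0.00368/0.044)
   = (2.478 kJ/mol)(-2.481) = -6.15 kJ/mol
ΔG < 0, so the forward reaction is spontaneous (proceeds forward).

ΔG = -6.15 kJ/mol; the forward reaction is spontaneous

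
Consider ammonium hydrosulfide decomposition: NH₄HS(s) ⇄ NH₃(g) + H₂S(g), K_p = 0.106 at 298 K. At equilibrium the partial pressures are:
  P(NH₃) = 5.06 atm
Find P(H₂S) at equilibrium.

(NH₄HS is a pure solid — omitted from K_p.)
At equilibrium, K_p = P(NH₃)·P(H₂S) = 0.106.
(5.06)·(P(H₂S)) = 0.106
P(H₂S) = 0.0209 atm

P(H₂S) = 0.0209 atm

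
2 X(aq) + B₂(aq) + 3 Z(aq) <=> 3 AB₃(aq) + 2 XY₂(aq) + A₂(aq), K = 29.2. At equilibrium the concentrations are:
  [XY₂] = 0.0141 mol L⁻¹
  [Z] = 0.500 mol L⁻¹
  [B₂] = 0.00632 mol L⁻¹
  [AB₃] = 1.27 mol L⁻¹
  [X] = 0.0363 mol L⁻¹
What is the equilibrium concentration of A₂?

[A₂] = 0.0746 mol L⁻¹

At equilibrium, K = [AB₃]³·[XY₂]²·[A₂] / ([X]²·[B₂]·[Z]³) = 29.2.
(1.27)³·(0.0141)²·([A₂]) / ((0.0363)²·(0.00632)·(0.500)³) = 29.2
[A₂] = 0.0746 mol L⁻¹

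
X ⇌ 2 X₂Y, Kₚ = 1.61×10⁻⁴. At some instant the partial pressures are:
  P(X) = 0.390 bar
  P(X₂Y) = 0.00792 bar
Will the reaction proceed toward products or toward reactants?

Qₚ = P(X₂Y)² / P(X) = (0.00792)² / (0.390) = 1.61×10⁻⁴
Qₚ = 1.61×10⁻⁴ = Kₚ, so the system is already at equilibrium.

at equilibrium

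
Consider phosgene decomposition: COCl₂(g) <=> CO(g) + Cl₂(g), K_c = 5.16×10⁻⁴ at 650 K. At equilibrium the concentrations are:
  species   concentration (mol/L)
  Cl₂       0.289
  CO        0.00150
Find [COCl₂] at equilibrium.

[COCl₂] = 0.840 mol/L

At equilibrium, K_c = [CO]·[Cl₂] / [COCl₂] = 5.16×10⁻⁴.
(0.00150)·(0.289) / ([COCl₂]) = 5.16×10⁻⁴
[COCl₂] = 0.840 mol/L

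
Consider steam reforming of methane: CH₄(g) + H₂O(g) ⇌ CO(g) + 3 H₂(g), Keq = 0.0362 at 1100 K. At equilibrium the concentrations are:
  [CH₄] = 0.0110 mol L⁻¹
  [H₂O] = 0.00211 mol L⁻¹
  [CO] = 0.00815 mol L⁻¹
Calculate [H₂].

[H₂] = 0.0469 mol L⁻¹

At equilibrium, Keq = [CO]·[H₂]³ / ([CH₄]·[H₂O]) = 0.0362.
(0.00815)·([H₂])³ / ((0.0110)·(0.00211)) = 0.0362
[H₂]³ = 1.03×10⁻⁴ ⇒ [H₂] = 0.0469 mol L⁻¹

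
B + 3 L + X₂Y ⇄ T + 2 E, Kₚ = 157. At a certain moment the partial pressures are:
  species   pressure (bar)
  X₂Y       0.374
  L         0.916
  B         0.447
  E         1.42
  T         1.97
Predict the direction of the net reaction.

Qₚ = P(T)·P(E)² / (P(B)·P(L)³·P(X₂Y)) = (1.97)·(1.42)² / ((0.447)·(0.916)³·(0.374)) = 30.9
Qₚ = 30.9 < Kₚ = 157, so the forward reaction proceeds.

toward products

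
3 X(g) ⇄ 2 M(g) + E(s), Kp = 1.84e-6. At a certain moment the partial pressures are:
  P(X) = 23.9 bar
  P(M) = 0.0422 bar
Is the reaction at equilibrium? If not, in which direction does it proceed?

(E is a pure solid — omitted from Qp.)
Qp = P(M)² / P(X)³ = (0.0422)² / (23.9)³ = 1.30e-7
Qp = 1.30e-7 < Kp = 1.84e-6, so the forward reaction proceeds.

to the right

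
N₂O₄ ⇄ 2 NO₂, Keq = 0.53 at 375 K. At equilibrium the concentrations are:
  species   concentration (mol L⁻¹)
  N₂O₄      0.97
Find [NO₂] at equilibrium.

At equilibrium, Keq = [NO₂]² / [N₂O₄] = 0.53.
([NO₂])² / (0.97) = 0.53
[NO₂]² = 0.514 ⇒ [NO₂] = 0.72 mol L⁻¹

[NO₂] = 0.72 mol L⁻¹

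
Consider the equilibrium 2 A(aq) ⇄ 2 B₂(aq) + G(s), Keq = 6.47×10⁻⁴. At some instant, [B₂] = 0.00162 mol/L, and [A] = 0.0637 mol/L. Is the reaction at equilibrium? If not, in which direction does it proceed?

no net change (already at equilibrium)

(G is a pure solid — omitted from Q.)
Q = [B₂]² / [A]² = (0.00162)² / (0.0637)² = 6.47×10⁻⁴
Q = 6.47×10⁻⁴ = Keq, so the system is already at equilibrium.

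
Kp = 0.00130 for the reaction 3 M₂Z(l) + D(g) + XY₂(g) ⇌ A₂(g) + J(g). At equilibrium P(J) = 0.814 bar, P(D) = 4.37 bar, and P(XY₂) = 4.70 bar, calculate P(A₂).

(M₂Z is a pure liquid — omitted from Kp.)
At equilibrium, Kp = P(A₂)·P(J) / (P(D)·P(XY₂)) = 0.00130.
(P(A₂))·(0.814) / ((4.37)·(4.70)) = 0.00130
P(A₂) = 0.0328 bar

P(A₂) = 0.0328 bar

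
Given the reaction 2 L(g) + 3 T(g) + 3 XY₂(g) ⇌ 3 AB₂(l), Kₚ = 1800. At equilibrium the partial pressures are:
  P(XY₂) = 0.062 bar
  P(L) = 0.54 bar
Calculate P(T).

P(T) = 2.0 bar

(AB₂ is a pure liquid — omitted from Kₚ.)
At equilibrium, Kₚ = 1 / (P(L)²·P(T)³·P(XY₂)³) = 1800.
1 / ((0.54)²·(P(T))³·(0.062)³) = 1800
P(T)³ = 7.99 ⇒ P(T) = 2.0 bar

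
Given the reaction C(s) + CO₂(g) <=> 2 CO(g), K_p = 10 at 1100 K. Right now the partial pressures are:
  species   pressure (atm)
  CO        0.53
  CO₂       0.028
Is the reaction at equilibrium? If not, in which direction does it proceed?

no net change (already at equilibrium)

(C is a pure solid — omitted from Q_p.)
Q_p = P(CO)² / P(CO₂) = (0.53)² / (0.028) = 10
Q_p = 10 = K_p, so the system is already at equilibrium.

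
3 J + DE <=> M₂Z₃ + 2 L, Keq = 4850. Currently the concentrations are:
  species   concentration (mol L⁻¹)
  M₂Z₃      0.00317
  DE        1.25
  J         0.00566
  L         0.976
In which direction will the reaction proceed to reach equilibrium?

reverse (toward reactants)

Q = [M₂Z₃]·[L]² / ([J]³·[DE]) = (0.00317)·(0.976)² / ((0.00566)³·(1.25)) = 13300
Q = 13300 > Keq = 4850, so the reverse reaction proceeds.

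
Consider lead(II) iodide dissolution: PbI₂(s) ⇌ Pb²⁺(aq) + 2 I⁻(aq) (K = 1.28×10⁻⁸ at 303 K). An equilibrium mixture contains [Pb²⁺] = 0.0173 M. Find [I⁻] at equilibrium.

(PbI₂ is a pure solid — omitted from K.)
At equilibrium, K = [Pb²⁺]·[I⁻]² = 1.28×10⁻⁸.
(0.0173)·([I⁻])² = 1.28×10⁻⁸
[I⁻]² = 7.40×10⁻⁷ ⇒ [I⁻] = 8.60×10⁻⁴ M

[I⁻] = 8.60×10⁻⁴ M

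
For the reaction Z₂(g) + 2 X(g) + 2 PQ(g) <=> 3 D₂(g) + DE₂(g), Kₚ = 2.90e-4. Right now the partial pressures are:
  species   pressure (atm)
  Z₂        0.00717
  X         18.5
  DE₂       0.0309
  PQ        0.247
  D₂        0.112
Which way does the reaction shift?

Qₚ = P(D₂)³·P(DE₂) / (P(Z₂)·P(X)²·P(PQ)²) = (0.112)³·(0.0309) / ((0.00717)·(18.5)²·(0.247)²) = 2.90e-4
Qₚ = 2.90e-4 = Kₚ, so the system is already at equilibrium.

no net change (already at equilibrium)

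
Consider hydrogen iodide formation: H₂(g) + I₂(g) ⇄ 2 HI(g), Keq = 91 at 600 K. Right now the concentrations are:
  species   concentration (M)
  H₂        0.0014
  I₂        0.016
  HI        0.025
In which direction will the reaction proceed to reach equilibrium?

in the forward direction

Q = [HI]² / ([H₂]·[I₂]) = (0.025)² / ((0.0014)·(0.016)) = 28
Q = 28 < Keq = 91, so the forward reaction proceeds.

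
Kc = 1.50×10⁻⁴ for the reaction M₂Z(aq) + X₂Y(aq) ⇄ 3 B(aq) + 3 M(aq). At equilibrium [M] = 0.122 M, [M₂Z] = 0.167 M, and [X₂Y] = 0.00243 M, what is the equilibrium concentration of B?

[B] = 0.0322 M

At equilibrium, Kc = [B]³·[M]³ / ([M₂Z]·[X₂Y]) = 1.50×10⁻⁴.
([B])³·(0.122)³ / ((0.167)·(0.00243)) = 1.50×10⁻⁴
[B]³ = 3.35×10⁻⁵ ⇒ [B] = 0.0322 M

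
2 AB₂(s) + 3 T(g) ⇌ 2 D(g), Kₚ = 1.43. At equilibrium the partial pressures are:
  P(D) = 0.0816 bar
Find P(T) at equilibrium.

P(T) = 0.167 bar

(AB₂ is a pure solid — omitted from Kₚ.)
At equilibrium, Kₚ = P(D)² / P(T)³ = 1.43.
(0.0816)² / (P(T))³ = 1.43
P(T)³ = 0.00466 ⇒ P(T) = 0.167 bar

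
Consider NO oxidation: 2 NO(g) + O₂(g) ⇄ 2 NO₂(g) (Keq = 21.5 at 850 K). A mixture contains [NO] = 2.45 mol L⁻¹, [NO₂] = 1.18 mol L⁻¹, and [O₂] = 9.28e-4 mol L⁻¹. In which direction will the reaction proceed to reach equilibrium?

Q = [NO₂]² / ([NO]²·[O₂]) = (1.18)² / ((2.45)²·(9.28e-4)) = 250
Q = 250 > Keq = 21.5, so the reverse reaction proceeds.

toward reactants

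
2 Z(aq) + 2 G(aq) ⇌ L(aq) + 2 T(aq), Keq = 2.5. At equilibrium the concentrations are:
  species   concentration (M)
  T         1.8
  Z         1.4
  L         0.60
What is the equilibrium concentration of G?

At equilibrium, Keq = [L]·[T]² / ([Z]²·[G]²) = 2.5.
(0.60)·(1.8)² / ((1.4)²·([G])²) = 2.5
[G]² = 0.397 ⇒ [G] = 0.63 M

[G] = 0.63 M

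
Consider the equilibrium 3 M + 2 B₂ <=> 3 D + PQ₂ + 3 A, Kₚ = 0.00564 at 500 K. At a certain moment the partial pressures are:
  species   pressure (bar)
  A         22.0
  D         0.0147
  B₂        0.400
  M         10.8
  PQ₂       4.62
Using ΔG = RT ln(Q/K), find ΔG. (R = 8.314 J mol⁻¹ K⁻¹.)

Qₚ = P(D)³·P(PQ₂)·P(A)³ / (P(M)³·P(B₂)²) = (0.0147)³·(4.62)·(22.0)³ / ((10.8)³·(0.400)²) = 7.75e-4
ΔG = RT ln(Qₚ/Kₚ) = (8.314 J mol⁻¹ K⁻¹)(500 K) × ln(7.75e-4/0.00564)
   = (4.157 kJ/mol)(-1.985) = -8.25 kJ/mol
ΔG < 0, so the forward reaction is spontaneous (proceeds forward).

ΔG = -8.25 kJ/mol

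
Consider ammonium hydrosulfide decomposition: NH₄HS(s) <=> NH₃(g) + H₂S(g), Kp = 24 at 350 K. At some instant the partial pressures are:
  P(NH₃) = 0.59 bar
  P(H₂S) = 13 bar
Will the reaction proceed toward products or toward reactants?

(NH₄HS is a pure solid — omitted from Qp.)
Qp = P(NH₃)·P(H₂S) = (0.59)·(13) = 7.7
Qp = 7.7 < Kp = 24, so the forward reaction proceeds.

to the right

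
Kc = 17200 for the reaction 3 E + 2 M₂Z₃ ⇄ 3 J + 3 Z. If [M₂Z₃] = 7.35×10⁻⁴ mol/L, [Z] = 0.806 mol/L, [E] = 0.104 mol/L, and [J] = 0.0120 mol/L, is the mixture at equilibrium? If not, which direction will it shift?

Qc = [J]³·[Z]³ / ([E]³·[M₂Z₃]²) = (0.0120)³·(0.806)³ / ((0.104)³·(7.35×10⁻⁴)²) = 1490
Qc = 1490 < Kc = 17200: net forward reaction.

no; Q < K, reaction proceeds forward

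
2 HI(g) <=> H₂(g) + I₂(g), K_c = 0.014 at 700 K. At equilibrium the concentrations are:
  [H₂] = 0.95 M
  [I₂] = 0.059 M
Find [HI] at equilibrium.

At equilibrium, K_c = [H₂]·[I₂] / [HI]² = 0.014.
(0.95)·(0.059) / ([HI])² = 0.014
[HI]² = 4.00 ⇒ [HI] = 2.0 M

[HI] = 2.0 M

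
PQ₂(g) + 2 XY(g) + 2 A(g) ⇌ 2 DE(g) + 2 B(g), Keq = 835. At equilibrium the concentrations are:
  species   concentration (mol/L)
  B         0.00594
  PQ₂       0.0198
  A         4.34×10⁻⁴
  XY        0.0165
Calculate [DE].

[DE] = 0.00490 mol/L

At equilibrium, Keq = [DE]²·[B]² / ([PQ₂]·[XY]²·[A]²) = 835.
([DE])²·(0.00594)² / ((0.0198)·(0.0165)²·(4.34×10⁻⁴)²) = 835
[DE]² = 2.40×10⁻⁵ ⇒ [DE] = 0.00490 mol/L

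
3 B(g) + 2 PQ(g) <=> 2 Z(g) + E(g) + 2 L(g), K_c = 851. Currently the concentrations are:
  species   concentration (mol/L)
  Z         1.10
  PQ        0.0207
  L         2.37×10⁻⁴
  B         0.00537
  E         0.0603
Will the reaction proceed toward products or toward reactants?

forward (toward products)

Q_c = [Z]²·[E]·[L]² / ([B]³·[PQ]²) = (1.10)²·(0.0603)·(2.37×10⁻⁴)² / ((0.00537)³·(0.0207)²) = 61.8
Q_c = 61.8 < K_c = 851, so the forward reaction proceeds.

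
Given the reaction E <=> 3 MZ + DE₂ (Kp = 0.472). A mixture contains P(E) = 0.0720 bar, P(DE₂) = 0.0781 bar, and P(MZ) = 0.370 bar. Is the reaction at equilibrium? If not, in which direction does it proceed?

Qp = P(MZ)³·P(DE₂) / P(E) = (0.370)³·(0.0781) / (0.0720) = 0.0549
Qp = 0.0549 < Kp = 0.472, so the forward reaction proceeds.

toward products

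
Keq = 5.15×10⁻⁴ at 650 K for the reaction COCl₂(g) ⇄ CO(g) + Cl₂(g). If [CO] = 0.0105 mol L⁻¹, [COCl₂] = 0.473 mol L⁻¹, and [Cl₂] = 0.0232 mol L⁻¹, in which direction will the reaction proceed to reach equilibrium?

neither direction; the system is at equilibrium

Q = [CO]·[Cl₂] / [COCl₂] = (0.0105)·(0.0232) / (0.473) = 5.15×10⁻⁴
Q = 5.15×10⁻⁴ = Keq, so the system is already at equilibrium.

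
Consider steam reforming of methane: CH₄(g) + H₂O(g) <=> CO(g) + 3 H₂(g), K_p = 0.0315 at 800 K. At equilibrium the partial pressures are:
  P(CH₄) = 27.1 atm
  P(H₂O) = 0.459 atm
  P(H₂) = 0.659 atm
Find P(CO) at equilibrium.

At equilibrium, K_p = P(CO)·P(H₂)³ / (P(CH₄)·P(H₂O)) = 0.0315.
(P(CO))·(0.659)³ / ((27.1)·(0.459)) = 0.0315
P(CO) = 1.37 atm

P(CO) = 1.37 atm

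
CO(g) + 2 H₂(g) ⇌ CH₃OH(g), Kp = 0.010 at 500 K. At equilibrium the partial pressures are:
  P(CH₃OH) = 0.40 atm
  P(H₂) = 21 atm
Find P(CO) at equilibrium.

P(CO) = 0.091 atm

At equilibrium, Kp = P(CH₃OH) / (P(CO)·P(H₂)²) = 0.010.
(0.40) / ((P(CO))·(21)²) = 0.010
P(CO) = 0.0907 = 0.091 atm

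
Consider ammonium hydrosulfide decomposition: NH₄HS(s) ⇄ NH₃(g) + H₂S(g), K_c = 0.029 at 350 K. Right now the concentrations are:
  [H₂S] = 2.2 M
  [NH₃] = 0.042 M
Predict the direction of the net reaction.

in the reverse direction

(NH₄HS is a pure solid — omitted from Q_c.)
Q_c = [NH₃]·[H₂S] = (0.042)·(2.2) = 0.092
Q_c = 0.092 > K_c = 0.029, so the reverse reaction proceeds.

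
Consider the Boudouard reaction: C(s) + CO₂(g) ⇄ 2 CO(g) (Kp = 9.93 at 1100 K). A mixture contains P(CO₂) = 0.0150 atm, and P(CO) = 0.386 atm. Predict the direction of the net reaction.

(C is a pure solid — omitted from Qp.)
Qp = P(CO)² / P(CO₂) = (0.386)² / (0.0150) = 9.93
Qp = 9.93 = Kp, so the system is already at equilibrium.

at equilibrium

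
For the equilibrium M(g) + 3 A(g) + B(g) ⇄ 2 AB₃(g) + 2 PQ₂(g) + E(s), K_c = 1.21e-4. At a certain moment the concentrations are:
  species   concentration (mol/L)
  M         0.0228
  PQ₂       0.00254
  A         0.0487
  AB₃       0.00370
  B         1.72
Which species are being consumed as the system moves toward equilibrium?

(E is a pure solid — omitted from Q_c.)
Q_c = [AB₃]²·[PQ₂]² / ([M]·[A]³·[B]) = (0.00370)²·(0.00254)² / ((0.0228)·(0.0487)³·(1.72)) = 1.95e-5
Q_c = 1.95e-5 < K_c = 1.21e-4: net forward reaction.

M, A, B (reactants)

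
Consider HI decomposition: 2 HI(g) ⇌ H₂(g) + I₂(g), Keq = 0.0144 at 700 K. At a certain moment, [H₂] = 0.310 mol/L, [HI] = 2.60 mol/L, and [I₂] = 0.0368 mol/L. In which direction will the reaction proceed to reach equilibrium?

Q = [H₂]·[I₂] / [HI]² = (0.310)·(0.0368) / (2.60)² = 0.00169
Q = 0.00169 < Keq = 0.0144, so the forward reaction proceeds.

in the forward direction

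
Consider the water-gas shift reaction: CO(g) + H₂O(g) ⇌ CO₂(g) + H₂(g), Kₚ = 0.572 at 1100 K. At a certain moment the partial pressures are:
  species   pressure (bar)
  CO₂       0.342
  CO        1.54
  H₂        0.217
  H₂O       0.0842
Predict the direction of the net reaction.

Qₚ = P(CO₂)·P(H₂) / (P(CO)·P(H₂O)) = (0.342)·(0.217) / ((1.54)·(0.0842)) = 0.572
Qₚ = 0.572 = Kₚ, so the system is already at equilibrium.

neither direction; the system is at equilibrium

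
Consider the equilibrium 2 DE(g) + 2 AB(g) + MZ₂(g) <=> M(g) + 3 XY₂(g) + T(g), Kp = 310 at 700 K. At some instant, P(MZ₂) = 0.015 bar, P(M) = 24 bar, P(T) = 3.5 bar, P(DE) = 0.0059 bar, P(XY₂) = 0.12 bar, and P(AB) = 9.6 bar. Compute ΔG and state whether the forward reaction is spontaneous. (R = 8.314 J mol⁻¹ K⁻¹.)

ΔG = 13.2 kJ/mol; the forward reaction is non-spontaneous

Qp = P(M)·P(XY₂)³·P(T) / (P(DE)²·P(AB)²·P(MZ₂)) = (24)·(0.12)³·(3.5) / ((0.0059)²·(9.6)²·(0.015)) = 3020
ΔG = RT ln(Qp/Kp) = (8.314 J mol⁻¹ K⁻¹)(700 K) × ln(3020/310)
   = (5.820 kJ/mol)(2.276) = 13.2 kJ/mol
ΔG > 0, so the forward reaction is non-spontaneous (proceeds in reverse).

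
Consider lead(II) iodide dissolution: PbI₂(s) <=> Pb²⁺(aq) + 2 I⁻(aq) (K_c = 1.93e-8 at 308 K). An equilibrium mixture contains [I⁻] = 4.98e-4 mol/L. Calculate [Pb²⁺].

(PbI₂ is a pure solid — omitted from K_c.)
At equilibrium, K_c = [Pb²⁺]·[I⁻]² = 1.93e-8.
([Pb²⁺])·(4.98e-4)² = 1.93e-8
[Pb²⁺] = 0.0778 mol/L

[Pb²⁺] = 0.0778 mol/L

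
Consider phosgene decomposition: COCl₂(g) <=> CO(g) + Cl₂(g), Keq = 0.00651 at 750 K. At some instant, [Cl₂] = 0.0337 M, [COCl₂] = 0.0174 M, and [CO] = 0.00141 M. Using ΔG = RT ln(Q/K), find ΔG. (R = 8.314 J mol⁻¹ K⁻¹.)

ΔG = -5.42 kJ/mol

Q = [CO]·[Cl₂] / [COCl₂] = (0.00141)·(0.0337) / (0.0174) = 0.00273
ΔG = RT ln(Q/Keq) = (8.314 J mol⁻¹ K⁻¹)(750 K) × ln(0.00273/0.00651)
   = (6.236 kJ/mol)(-0.8690) = -5.42 kJ/mol
ΔG < 0, so the forward reaction is spontaneous (proceeds forward).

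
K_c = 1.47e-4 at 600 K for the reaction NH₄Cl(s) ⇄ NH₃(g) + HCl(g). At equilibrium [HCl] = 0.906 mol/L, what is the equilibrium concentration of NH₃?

[NH₃] = 1.62e-4 mol/L

(NH₄Cl is a pure solid — omitted from K_c.)
At equilibrium, K_c = [NH₃]·[HCl] = 1.47e-4.
([NH₃])·(0.906) = 1.47e-4
[NH₃] = 1.62e-4 mol/L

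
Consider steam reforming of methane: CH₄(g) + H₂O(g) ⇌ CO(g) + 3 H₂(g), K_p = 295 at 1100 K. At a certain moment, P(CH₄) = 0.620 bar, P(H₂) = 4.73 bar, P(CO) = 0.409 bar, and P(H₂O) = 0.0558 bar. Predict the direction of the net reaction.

Q_p = P(CO)·P(H₂)³ / (P(CH₄)·P(H₂O)) = (0.409)·(4.73)³ / ((0.620)·(0.0558)) = 1250
Q_p = 1250 > K_p = 295, so the reverse reaction proceeds.

in the reverse direction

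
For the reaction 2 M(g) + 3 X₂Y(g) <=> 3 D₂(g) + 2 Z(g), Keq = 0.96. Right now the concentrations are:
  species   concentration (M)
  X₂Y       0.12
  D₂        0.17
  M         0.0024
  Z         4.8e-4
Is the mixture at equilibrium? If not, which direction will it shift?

Q = [D₂]³·[Z]² / ([M]²·[X₂Y]³) = (0.17)³·(4.8e-4)² / ((0.0024)²·(0.12)³) = 0.11
Q = 0.11 < Keq = 0.96: net forward reaction.

no; Q < K, reaction proceeds forward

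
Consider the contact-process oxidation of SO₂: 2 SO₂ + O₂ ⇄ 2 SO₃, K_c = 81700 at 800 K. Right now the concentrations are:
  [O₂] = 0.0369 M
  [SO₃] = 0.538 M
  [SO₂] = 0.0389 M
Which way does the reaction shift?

toward products

Q_c = [SO₃]² / ([SO₂]²·[O₂]) = (0.538)² / ((0.0389)²·(0.0369)) = 5180
Q_c = 5180 < K_c = 81700, so the forward reaction proceeds.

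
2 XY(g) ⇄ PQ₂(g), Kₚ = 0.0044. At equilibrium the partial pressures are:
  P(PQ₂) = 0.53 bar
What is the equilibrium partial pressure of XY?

P(XY) = 11 bar

At equilibrium, Kₚ = P(PQ₂) / P(XY)² = 0.0044.
(0.53) / (P(XY))² = 0.0044
P(XY)² = 120 ⇒ P(XY) = 11 bar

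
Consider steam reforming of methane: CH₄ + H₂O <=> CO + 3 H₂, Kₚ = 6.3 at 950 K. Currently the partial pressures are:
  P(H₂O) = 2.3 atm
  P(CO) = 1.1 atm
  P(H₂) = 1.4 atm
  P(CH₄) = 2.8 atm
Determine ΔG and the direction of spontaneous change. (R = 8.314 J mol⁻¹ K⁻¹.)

Qₚ = P(CO)·P(H₂)³ / (P(CH₄)·P(H₂O)) = (1.1)·(1.4)³ / ((2.8)·(2.3)) = 0.469
ΔG = RT ln(Qₚ/Kₚ) = (8.314 J mol⁻¹ K⁻¹)(950 K) × ln(0.469/6.3)
   = (7.898 kJ/mol)(-2.598) = -20.5 kJ/mol
ΔG < 0, so the forward reaction is spontaneous (proceeds forward).

ΔG = -20.5 kJ/mol; the forward reaction is spontaneous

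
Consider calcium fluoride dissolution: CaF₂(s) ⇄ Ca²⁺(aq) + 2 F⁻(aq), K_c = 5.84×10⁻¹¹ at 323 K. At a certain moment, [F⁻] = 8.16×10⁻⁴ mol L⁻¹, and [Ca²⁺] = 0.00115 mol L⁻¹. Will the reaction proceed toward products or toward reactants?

reverse (toward reactants)

(CaF₂ is a pure solid — omitted from Q_c.)
Q_c = [Ca²⁺]·[F⁻]² = (0.00115)·(8.16×10⁻⁴)² = 7.66×10⁻¹⁰
Q_c = 7.66×10⁻¹⁰ > K_c = 5.84×10⁻¹¹, so the reverse reaction proceeds.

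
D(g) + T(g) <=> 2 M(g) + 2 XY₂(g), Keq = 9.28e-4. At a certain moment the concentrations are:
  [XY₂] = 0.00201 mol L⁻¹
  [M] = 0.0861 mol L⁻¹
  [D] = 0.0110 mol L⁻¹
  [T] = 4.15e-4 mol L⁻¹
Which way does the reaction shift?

Q = [M]²·[XY₂]² / ([D]·[T]) = (0.0861)²·(0.00201)² / ((0.0110)·(4.15e-4)) = 0.00656
Q = 0.00656 > Keq = 9.28e-4, so the reverse reaction proceeds.

reverse (toward reactants)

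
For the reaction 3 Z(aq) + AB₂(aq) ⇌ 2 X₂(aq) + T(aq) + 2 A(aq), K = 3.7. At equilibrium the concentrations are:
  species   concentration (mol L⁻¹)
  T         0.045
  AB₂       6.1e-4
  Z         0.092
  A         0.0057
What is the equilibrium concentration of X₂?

[X₂] = 1.1 mol L⁻¹

At equilibrium, K = [X₂]²·[T]·[A]² / ([Z]³·[AB₂]) = 3.7.
([X₂])²·(0.045)·(0.0057)² / ((0.092)³·(6.1e-4)) = 3.7
[X₂]² = 1.20 ⇒ [X₂] = 1.1 mol L⁻¹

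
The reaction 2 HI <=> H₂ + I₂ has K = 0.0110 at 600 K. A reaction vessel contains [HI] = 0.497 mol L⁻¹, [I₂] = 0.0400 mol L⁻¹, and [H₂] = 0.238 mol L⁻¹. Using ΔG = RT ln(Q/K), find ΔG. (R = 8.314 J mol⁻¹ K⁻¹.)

ΔG = 6.25 kJ/mol

Q = [H₂]·[I₂] / [HI]² = (0.238)·(0.0400) / (0.497)² = 0.0385
ΔG = RT ln(Q/K) = (8.314 J mol⁻¹ K⁻¹)(600 K) × ln(0.0385/0.0110)
   = (4.988 kJ/mol)(1.253) = 6.25 kJ/mol
ΔG > 0, so the forward reaction is non-spontaneous (proceeds in reverse).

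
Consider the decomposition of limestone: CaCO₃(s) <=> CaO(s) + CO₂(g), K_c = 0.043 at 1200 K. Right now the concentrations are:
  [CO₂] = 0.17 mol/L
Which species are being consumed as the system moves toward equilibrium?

(CaCO₃, CaO are pure solids — omitted from Q_c.)
Q_c = [CO₂] = 0.17
Q_c = 0.17 > K_c = 0.043: net reverse reaction.

CaO, CO₂ (products)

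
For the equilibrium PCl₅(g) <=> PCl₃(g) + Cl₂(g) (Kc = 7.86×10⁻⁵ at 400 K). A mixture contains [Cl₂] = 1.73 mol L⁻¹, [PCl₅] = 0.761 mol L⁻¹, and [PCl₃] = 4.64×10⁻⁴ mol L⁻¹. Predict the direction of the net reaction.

Qc = [PCl₃]·[Cl₂] / [PCl₅] = (4.64×10⁻⁴)·(1.73) / (0.761) = 0.00105
Qc = 0.00105 > Kc = 7.86×10⁻⁵, so the reverse reaction proceeds.

in the reverse direction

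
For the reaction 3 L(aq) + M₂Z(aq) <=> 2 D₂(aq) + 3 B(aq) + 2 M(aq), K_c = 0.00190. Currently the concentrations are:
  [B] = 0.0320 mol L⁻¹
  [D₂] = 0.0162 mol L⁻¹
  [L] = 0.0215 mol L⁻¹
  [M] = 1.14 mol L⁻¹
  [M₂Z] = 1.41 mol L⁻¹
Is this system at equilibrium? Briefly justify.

no; Q < K, reaction proceeds forward

Q_c = [D₂]²·[B]³·[M]² / ([L]³·[M₂Z]) = (0.0162)²·(0.0320)³·(1.14)² / ((0.0215)³·(1.41)) = 7.98e-4
Q_c = 7.98e-4 < K_c = 0.00190: net forward reaction.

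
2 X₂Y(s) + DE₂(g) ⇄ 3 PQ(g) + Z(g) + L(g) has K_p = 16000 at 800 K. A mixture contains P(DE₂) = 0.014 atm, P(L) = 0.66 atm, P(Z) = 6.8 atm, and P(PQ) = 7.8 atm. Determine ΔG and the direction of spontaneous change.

(X₂Y is a pure solid — omitted from Q_p.)
Q_p = P(PQ)³·P(Z)·P(L) / P(DE₂) = (7.8)³·(6.8)·(0.66) / (0.014) = 1.52e5
ΔG = RT ln(Q_p/K_p) = (8.314 J mol⁻¹ K⁻¹)(800 K) × ln(1.52e5/16000)
   = (6.651 kJ/mol)(2.251) = 15.0 kJ/mol
ΔG > 0, so the forward reaction is non-spontaneous (proceeds in reverse).

ΔG = 15.0 kJ/mol; the forward reaction is non-spontaneous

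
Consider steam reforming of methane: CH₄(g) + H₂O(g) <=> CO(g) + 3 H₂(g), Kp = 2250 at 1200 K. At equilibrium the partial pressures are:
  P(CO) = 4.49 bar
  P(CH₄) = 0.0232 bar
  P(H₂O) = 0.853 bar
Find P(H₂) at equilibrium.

At equilibrium, Kp = P(CO)·P(H₂)³ / (P(CH₄)·P(H₂O)) = 2250.
(4.49)·(P(H₂))³ / ((0.0232)·(0.853)) = 2250
P(H₂)³ = 9.92 ⇒ P(H₂) = 2.15 bar

P(H₂) = 2.15 bar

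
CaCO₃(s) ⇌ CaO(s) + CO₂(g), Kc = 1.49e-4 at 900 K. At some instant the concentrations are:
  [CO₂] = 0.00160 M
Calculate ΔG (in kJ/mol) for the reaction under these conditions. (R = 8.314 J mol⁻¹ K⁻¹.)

ΔG = 17.8 kJ/mol

(CaCO₃, CaO are pure solids — omitted from Qc.)
Qc = [CO₂] = 0.00160
ΔG = RT ln(Qc/Kc) = (8.314 J mol⁻¹ K⁻¹)(900 K) × ln(0.00160/1.49e-4)
   = (7.483 kJ/mol)(2.374) = 17.8 kJ/mol
ΔG > 0, so the forward reaction is non-spontaneous (proceeds in reverse).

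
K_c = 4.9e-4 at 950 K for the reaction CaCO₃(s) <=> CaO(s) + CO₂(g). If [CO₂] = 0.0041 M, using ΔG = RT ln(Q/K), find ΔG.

ΔG = 16.8 kJ/mol

(CaCO₃, CaO are pure solids — omitted from Q_c.)
Q_c = [CO₂] = 0.00410
ΔG = RT ln(Q_c/K_c) = (8.314 J mol⁻¹ K⁻¹)(950 K) × ln(0.00410/4.9e-4)
   = (7.898 kJ/mol)(2.124) = 16.8 kJ/mol
ΔG > 0, so the forward reaction is non-spontaneous (proceeds in reverse).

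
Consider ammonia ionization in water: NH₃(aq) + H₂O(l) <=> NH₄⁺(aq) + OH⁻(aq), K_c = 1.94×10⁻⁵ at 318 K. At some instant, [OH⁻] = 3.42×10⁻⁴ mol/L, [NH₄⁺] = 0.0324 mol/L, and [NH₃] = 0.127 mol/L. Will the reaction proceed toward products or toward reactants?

(H₂O is a pure liquid — omitted from Q_c.)
Q_c = [NH₄⁺]·[OH⁻] / [NH₃] = (0.0324)·(3.42×10⁻⁴) / (0.127) = 8.73×10⁻⁵
Q_c = 8.73×10⁻⁵ > K_c = 1.94×10⁻⁵, so the reverse reaction proceeds.

to the left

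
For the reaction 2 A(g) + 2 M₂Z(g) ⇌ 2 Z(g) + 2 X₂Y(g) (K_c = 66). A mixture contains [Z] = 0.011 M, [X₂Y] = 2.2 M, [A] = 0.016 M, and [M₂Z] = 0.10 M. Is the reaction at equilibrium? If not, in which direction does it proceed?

in the reverse direction

Q_c = [Z]²·[X₂Y]² / ([A]²·[M₂Z]²) = (0.011)²·(2.2)² / ((0.016)²·(0.10)²) = 230
Q_c = 230 > K_c = 66, so the reverse reaction proceeds.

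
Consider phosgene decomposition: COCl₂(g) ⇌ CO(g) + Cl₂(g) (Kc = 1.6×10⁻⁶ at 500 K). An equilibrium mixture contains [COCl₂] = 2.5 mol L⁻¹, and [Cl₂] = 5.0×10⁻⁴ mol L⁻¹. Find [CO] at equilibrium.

[CO] = 0.0080 mol L⁻¹

At equilibrium, Kc = [CO]·[Cl₂] / [COCl₂] = 1.6×10⁻⁶.
([CO])·(5.0×10⁻⁴) / (2.5) = 1.6×10⁻⁶
[CO] = 0.00800 = 0.0080 mol L⁻¹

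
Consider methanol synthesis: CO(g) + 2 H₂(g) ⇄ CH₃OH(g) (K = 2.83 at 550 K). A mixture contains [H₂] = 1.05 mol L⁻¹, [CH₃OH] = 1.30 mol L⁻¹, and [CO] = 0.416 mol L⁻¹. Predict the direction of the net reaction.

at equilibrium

Q = [CH₃OH] / ([CO]·[H₂]²) = (1.30) / ((0.416)·(1.05)²) = 2.83
Q = 2.83 = K, so the system is already at equilibrium.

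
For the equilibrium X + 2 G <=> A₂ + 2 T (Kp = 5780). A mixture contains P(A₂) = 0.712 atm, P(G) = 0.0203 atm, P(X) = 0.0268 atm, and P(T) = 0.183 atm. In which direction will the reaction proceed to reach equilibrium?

to the right

Qp = P(A₂)·P(T)² / (P(X)·P(G)²) = (0.712)·(0.183)² / ((0.0268)·(0.0203)²) = 2160
Qp = 2160 < Kp = 5780, so the forward reaction proceeds.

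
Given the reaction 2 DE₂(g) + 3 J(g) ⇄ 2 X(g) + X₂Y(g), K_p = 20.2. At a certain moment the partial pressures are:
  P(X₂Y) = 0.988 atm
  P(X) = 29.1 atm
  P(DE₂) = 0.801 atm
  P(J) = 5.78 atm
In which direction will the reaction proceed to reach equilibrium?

to the right

Q_p = P(X)²·P(X₂Y) / (P(DE₂)²·P(J)³) = (29.1)²·(0.988) / ((0.801)²·(5.78)³) = 6.75
Q_p = 6.75 < K_p = 20.2, so the forward reaction proceeds.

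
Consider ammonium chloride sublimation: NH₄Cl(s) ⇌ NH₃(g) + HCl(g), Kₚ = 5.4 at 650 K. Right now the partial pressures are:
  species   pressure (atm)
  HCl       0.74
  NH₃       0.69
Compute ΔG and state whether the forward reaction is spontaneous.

ΔG = -12.7 kJ/mol; the forward reaction is spontaneous

(NH₄Cl is a pure solid — omitted from Qₚ.)
Qₚ = P(NH₃)·P(HCl) = (0.69)·(0.74) = 0.511
ΔG = RT ln(Qₚ/Kₚ) = (8.314 J mol⁻¹ K⁻¹)(650 K) × ln(0.511/5.4)
   = (5.404 kJ/mol)(-2.358) = -12.7 kJ/mol
ΔG < 0, so the forward reaction is spontaneous (proceeds forward).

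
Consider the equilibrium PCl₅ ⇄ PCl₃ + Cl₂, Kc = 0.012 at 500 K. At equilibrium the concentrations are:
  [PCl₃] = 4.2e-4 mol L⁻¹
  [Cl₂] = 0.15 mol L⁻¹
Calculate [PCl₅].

At equilibrium, Kc = [PCl₃]·[Cl₂] / [PCl₅] = 0.012.
(4.2e-4)·(0.15) / ([PCl₅]) = 0.012
[PCl₅] = 0.00525 = 0.0053 mol L⁻¹

[PCl₅] = 0.0053 mol L⁻¹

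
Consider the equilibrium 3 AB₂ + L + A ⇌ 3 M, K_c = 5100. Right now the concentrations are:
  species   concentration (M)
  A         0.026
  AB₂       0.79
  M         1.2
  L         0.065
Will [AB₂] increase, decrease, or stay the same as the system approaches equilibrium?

Q_c = [M]³ / ([AB₂]³·[L]·[A]) = (1.2)³ / ((0.79)³·(0.065)·(0.026)) = 2100
Q_c = 2100 < K_c = 5100: net forward reaction.
AB₂ is a reactant, so it decreases.

decrease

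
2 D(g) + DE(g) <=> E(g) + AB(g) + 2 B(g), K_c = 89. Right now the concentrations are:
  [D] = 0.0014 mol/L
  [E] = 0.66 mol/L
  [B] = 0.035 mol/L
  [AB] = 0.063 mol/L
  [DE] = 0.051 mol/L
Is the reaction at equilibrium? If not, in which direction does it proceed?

in the reverse direction

Q_c = [E]·[AB]·[B]² / ([D]²·[DE]) = (0.66)·(0.063)·(0.035)² / ((0.0014)²·(0.051)) = 510
Q_c = 510 > K_c = 89, so the reverse reaction proceeds.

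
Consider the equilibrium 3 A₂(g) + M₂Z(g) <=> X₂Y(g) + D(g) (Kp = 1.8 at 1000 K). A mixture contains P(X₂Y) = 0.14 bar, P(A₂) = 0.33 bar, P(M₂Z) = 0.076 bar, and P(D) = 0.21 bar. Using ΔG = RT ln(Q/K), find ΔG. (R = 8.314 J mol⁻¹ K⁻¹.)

ΔG = 14.9 kJ/mol

Qp = P(X₂Y)·P(D) / (P(A₂)³·P(M₂Z)) = (0.14)·(0.21) / ((0.33)³·(0.076)) = 10.8
ΔG = RT ln(Qp/Kp) = (8.314 J mol⁻¹ K⁻¹)(1000 K) × ln(10.8/1.8)
   = (8.314 kJ/mol)(1.792) = 14.9 kJ/mol
ΔG > 0, so the forward reaction is non-spontaneous (proceeds in reverse).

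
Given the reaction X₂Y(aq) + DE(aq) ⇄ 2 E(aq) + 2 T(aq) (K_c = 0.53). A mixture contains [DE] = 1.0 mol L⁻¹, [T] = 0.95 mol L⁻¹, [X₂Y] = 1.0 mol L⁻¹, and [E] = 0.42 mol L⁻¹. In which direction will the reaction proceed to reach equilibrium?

forward (toward products)

Q_c = [E]²·[T]² / ([X₂Y]·[DE]) = (0.42)²·(0.95)² / ((1.0)·(1.0)) = 0.16
Q_c = 0.16 < K_c = 0.53, so the forward reaction proceeds.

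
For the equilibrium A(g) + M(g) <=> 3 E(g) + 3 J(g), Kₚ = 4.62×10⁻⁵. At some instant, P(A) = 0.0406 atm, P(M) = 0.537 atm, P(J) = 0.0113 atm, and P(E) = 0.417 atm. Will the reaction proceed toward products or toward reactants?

to the right

Qₚ = P(E)³·P(J)³ / (P(A)·P(M)) = (0.417)³·(0.0113)³ / ((0.0406)·(0.537)) = 4.80×10⁻⁶
Qₚ = 4.80×10⁻⁶ < Kₚ = 4.62×10⁻⁵, so the forward reaction proceeds.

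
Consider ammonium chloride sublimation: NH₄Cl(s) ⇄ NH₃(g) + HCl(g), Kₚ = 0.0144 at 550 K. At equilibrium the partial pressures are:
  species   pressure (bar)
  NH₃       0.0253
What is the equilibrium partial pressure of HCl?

(NH₄Cl is a pure solid — omitted from Kₚ.)
At equilibrium, Kₚ = P(NH₃)·P(HCl) = 0.0144.
(0.0253)·(P(HCl)) = 0.0144
P(HCl) = 0.569 bar

P(HCl) = 0.569 bar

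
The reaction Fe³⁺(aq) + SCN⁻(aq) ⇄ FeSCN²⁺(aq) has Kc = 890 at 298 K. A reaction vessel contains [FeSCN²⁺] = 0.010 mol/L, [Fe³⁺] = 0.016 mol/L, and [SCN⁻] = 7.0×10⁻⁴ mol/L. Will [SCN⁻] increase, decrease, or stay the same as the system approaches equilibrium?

Qc = [FeSCN²⁺] / ([Fe³⁺]·[SCN⁻]) = (0.010) / ((0.016)·(7.0×10⁻⁴)) = 890
Qc = 890 = Kc; the system is at equilibrium.

stay the same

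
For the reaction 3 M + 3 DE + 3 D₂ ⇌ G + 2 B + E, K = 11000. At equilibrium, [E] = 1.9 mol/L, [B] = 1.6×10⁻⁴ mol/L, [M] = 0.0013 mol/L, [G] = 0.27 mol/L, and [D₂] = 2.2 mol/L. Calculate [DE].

[DE] = 0.037 mol/L

At equilibrium, K = [G]·[B]²·[E] / ([M]³·[DE]³·[D₂]³) = 11000.
(0.27)·(1.6×10⁻⁴)²·(1.9) / ((0.0013)³·([DE])³·(2.2)³) = 11000
[DE]³ = 5.10×10⁻⁵ ⇒ [DE] = 0.037 mol/L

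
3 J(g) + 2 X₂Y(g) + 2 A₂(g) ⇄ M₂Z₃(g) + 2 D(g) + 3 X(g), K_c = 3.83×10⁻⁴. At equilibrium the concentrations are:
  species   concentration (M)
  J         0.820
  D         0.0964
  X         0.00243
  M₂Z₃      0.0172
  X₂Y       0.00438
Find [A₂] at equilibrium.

[A₂] = 0.0238 M

At equilibrium, K_c = [M₂Z₃]·[D]²·[X]³ / ([J]³·[X₂Y]²·[A₂]²) = 3.83×10⁻⁴.
(0.0172)·(0.0964)²·(0.00243)³ / ((0.820)³·(0.00438)²·([A₂])²) = 3.83×10⁻⁴
[A₂]² = 5.66×10⁻⁴ ⇒ [A₂] = 0.0238 M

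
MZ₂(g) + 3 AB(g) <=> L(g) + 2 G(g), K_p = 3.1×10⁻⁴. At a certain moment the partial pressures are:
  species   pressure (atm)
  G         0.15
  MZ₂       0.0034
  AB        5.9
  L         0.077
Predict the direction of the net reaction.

in the reverse direction

Q_p = P(L)·P(G)² / (P(MZ₂)·P(AB)³) = (0.077)·(0.15)² / ((0.0034)·(5.9)³) = 0.0025
Q_p = 0.0025 > K_p = 3.1×10⁻⁴, so the reverse reaction proceeds.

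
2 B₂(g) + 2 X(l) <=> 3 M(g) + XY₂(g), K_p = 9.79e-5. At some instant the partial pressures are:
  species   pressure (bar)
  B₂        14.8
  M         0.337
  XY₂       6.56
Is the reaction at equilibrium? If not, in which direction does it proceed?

toward reactants

(X is a pure liquid — omitted from Q_p.)
Q_p = P(M)³·P(XY₂) / P(B₂)² = (0.337)³·(6.56) / (14.8)² = 0.00115
Q_p = 0.00115 > K_p = 9.79e-5, so the reverse reaction proceeds.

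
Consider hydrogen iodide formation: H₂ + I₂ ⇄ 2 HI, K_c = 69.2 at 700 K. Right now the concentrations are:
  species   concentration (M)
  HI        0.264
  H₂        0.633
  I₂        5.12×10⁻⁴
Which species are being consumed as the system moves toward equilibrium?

Q_c = [HI]² / ([H₂]·[I₂]) = (0.264)² / ((0.633)·(5.12×10⁻⁴)) = 215
Q_c = 215 > K_c = 69.2: net reverse reaction.

HI (products)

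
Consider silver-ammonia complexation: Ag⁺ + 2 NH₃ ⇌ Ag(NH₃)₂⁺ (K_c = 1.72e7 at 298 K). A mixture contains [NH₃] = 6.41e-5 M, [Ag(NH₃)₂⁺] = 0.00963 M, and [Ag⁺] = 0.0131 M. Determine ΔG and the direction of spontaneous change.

Q_c = [Ag(NH₃)₂⁺] / ([Ag⁺]·[NH₃]²) = (0.00963) / ((0.0131)·(6.41e-5)²) = 1.79e8
ΔG = RT ln(Q_c/K_c) = (8.314 J mol⁻¹ K⁻¹)(298 K) × ln(1.79e8/1.72e7)
   = (2.478 kJ/mol)(2.342) = 5.80 kJ/mol
ΔG > 0, so the forward reaction is non-spontaneous (proceeds in reverse).

ΔG = 5.80 kJ/mol; the forward reaction is non-spontaneous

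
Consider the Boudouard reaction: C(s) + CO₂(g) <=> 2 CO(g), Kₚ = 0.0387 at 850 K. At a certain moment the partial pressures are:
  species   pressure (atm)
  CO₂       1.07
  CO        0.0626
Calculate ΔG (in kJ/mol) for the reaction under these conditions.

ΔG = -16.7 kJ/mol

(C is a pure solid — omitted from Qₚ.)
Qₚ = P(CO)² / P(CO₂) = (0.0626)² / (1.07) = 0.00366
ΔG = RT ln(Qₚ/Kₚ) = (8.314 J mol⁻¹ K⁻¹)(850 K) × ln(0.00366/0.0387)
   = (7.067 kJ/mol)(-2.358) = -16.7 kJ/mol
ΔG < 0, so the forward reaction is spontaneous (proceeds forward).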